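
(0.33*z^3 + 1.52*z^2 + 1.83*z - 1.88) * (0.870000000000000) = 0.2871*z^3 + 1.3224*z^2 + 1.5921*z - 1.6356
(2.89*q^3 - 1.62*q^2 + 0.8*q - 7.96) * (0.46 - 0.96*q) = -2.7744*q^4 + 2.8846*q^3 - 1.5132*q^2 + 8.0096*q - 3.6616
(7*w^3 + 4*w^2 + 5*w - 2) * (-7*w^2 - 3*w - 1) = -49*w^5 - 49*w^4 - 54*w^3 - 5*w^2 + w + 2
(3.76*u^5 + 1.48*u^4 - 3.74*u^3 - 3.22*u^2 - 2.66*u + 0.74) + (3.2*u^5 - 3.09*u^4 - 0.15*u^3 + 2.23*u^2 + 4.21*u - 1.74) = 6.96*u^5 - 1.61*u^4 - 3.89*u^3 - 0.99*u^2 + 1.55*u - 1.0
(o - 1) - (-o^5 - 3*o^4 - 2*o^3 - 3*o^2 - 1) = o^5 + 3*o^4 + 2*o^3 + 3*o^2 + o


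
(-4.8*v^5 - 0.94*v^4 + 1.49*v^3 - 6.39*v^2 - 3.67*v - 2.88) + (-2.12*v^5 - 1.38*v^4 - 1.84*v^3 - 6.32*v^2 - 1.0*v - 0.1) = -6.92*v^5 - 2.32*v^4 - 0.35*v^3 - 12.71*v^2 - 4.67*v - 2.98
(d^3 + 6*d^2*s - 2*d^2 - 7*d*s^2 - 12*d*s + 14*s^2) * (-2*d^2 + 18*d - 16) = -2*d^5 - 12*d^4*s + 22*d^4 + 14*d^3*s^2 + 132*d^3*s - 52*d^3 - 154*d^2*s^2 - 312*d^2*s + 32*d^2 + 364*d*s^2 + 192*d*s - 224*s^2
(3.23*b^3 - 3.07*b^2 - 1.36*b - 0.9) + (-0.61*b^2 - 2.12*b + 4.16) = 3.23*b^3 - 3.68*b^2 - 3.48*b + 3.26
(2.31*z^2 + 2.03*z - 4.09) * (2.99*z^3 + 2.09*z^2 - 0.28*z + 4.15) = 6.9069*z^5 + 10.8976*z^4 - 8.6332*z^3 + 0.470000000000001*z^2 + 9.5697*z - 16.9735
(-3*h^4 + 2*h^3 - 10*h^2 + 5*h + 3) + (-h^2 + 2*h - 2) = -3*h^4 + 2*h^3 - 11*h^2 + 7*h + 1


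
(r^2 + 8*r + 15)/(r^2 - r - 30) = (r + 3)/(r - 6)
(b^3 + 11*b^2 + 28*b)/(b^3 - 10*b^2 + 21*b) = (b^2 + 11*b + 28)/(b^2 - 10*b + 21)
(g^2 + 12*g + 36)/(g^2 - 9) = (g^2 + 12*g + 36)/(g^2 - 9)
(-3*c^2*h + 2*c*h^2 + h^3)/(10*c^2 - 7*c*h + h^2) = h*(-3*c^2 + 2*c*h + h^2)/(10*c^2 - 7*c*h + h^2)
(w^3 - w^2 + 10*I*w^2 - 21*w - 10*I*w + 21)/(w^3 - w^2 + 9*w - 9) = (w + 7*I)/(w - 3*I)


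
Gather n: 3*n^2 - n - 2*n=3*n^2 - 3*n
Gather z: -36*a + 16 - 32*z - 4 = -36*a - 32*z + 12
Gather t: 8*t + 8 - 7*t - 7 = t + 1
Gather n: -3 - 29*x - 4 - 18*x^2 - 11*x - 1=-18*x^2 - 40*x - 8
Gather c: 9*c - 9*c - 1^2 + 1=0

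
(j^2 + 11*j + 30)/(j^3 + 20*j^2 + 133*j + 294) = (j + 5)/(j^2 + 14*j + 49)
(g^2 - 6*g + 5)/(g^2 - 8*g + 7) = (g - 5)/(g - 7)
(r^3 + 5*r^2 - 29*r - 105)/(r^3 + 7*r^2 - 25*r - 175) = (r + 3)/(r + 5)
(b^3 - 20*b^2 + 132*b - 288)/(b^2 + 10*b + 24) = (b^3 - 20*b^2 + 132*b - 288)/(b^2 + 10*b + 24)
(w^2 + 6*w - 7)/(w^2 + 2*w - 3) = (w + 7)/(w + 3)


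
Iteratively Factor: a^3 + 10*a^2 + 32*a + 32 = (a + 2)*(a^2 + 8*a + 16) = (a + 2)*(a + 4)*(a + 4)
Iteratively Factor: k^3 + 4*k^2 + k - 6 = (k - 1)*(k^2 + 5*k + 6) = (k - 1)*(k + 3)*(k + 2)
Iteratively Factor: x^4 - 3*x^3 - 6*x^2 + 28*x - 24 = (x - 2)*(x^3 - x^2 - 8*x + 12) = (x - 2)^2*(x^2 + x - 6) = (x - 2)^2*(x + 3)*(x - 2)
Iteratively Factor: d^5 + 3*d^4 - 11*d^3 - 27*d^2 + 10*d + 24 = (d + 1)*(d^4 + 2*d^3 - 13*d^2 - 14*d + 24) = (d + 1)*(d + 4)*(d^3 - 2*d^2 - 5*d + 6) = (d - 1)*(d + 1)*(d + 4)*(d^2 - d - 6) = (d - 3)*(d - 1)*(d + 1)*(d + 4)*(d + 2)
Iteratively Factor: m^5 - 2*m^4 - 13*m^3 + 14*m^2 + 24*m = (m)*(m^4 - 2*m^3 - 13*m^2 + 14*m + 24) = m*(m + 1)*(m^3 - 3*m^2 - 10*m + 24) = m*(m + 1)*(m + 3)*(m^2 - 6*m + 8) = m*(m - 4)*(m + 1)*(m + 3)*(m - 2)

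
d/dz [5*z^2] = 10*z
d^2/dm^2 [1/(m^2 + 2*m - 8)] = 2*(-m^2 - 2*m + 4*(m + 1)^2 + 8)/(m^2 + 2*m - 8)^3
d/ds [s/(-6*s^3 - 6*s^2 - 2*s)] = 3*(2*s + 1)/(2*(3*s^2 + 3*s + 1)^2)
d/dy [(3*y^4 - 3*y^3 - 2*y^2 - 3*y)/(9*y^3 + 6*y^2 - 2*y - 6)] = (27*y^6 + 36*y^5 - 18*y^4 - 6*y^3 + 76*y^2 + 24*y + 18)/(81*y^6 + 108*y^5 - 132*y^3 - 68*y^2 + 24*y + 36)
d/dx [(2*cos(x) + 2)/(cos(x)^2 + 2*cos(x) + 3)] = 2*(-sin(x)^2 + 2*cos(x))*sin(x)/(cos(x)^2 + 2*cos(x) + 3)^2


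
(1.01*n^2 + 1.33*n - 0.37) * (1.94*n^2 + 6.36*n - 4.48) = 1.9594*n^4 + 9.0038*n^3 + 3.2162*n^2 - 8.3116*n + 1.6576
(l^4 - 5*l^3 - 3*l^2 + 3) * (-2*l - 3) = -2*l^5 + 7*l^4 + 21*l^3 + 9*l^2 - 6*l - 9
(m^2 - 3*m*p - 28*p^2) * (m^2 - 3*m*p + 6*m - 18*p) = m^4 - 6*m^3*p + 6*m^3 - 19*m^2*p^2 - 36*m^2*p + 84*m*p^3 - 114*m*p^2 + 504*p^3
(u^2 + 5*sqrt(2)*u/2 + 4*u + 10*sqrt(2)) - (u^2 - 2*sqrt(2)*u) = 4*u + 9*sqrt(2)*u/2 + 10*sqrt(2)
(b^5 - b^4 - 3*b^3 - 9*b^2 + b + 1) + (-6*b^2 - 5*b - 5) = b^5 - b^4 - 3*b^3 - 15*b^2 - 4*b - 4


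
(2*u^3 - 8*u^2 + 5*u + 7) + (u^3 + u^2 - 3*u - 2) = 3*u^3 - 7*u^2 + 2*u + 5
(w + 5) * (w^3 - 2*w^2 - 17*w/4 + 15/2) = w^4 + 3*w^3 - 57*w^2/4 - 55*w/4 + 75/2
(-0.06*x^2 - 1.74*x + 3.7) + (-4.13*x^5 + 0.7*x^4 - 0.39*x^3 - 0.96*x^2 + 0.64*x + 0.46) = -4.13*x^5 + 0.7*x^4 - 0.39*x^3 - 1.02*x^2 - 1.1*x + 4.16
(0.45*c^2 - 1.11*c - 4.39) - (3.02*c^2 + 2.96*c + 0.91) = -2.57*c^2 - 4.07*c - 5.3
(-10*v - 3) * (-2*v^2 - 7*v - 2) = 20*v^3 + 76*v^2 + 41*v + 6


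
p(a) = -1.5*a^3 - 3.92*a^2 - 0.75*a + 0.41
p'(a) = -4.5*a^2 - 7.84*a - 0.75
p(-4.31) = 50.92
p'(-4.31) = -50.55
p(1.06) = -6.58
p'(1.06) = -14.12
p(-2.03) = -1.67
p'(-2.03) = -3.38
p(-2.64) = 2.67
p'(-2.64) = -11.42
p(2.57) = -52.87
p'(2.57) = -50.62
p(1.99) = -28.43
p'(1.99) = -34.17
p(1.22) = -9.06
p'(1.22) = -17.01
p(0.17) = 0.16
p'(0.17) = -2.21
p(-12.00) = 2036.93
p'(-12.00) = -554.67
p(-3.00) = 7.88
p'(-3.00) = -17.73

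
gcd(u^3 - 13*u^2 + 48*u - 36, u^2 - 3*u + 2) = u - 1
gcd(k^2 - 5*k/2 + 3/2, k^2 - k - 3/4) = k - 3/2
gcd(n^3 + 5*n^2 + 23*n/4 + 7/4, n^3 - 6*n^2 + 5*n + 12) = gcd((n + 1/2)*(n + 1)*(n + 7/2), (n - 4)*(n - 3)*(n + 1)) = n + 1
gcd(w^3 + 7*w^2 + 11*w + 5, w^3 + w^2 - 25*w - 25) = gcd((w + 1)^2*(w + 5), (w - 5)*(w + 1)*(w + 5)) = w^2 + 6*w + 5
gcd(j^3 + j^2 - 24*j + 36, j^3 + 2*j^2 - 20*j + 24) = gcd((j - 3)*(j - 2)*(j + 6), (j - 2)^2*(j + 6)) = j^2 + 4*j - 12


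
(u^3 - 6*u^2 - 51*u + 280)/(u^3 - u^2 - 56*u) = (u - 5)/u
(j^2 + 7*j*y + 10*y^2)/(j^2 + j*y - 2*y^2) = (-j - 5*y)/(-j + y)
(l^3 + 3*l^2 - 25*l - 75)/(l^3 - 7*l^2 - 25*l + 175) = (l + 3)/(l - 7)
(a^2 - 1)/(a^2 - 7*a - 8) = (a - 1)/(a - 8)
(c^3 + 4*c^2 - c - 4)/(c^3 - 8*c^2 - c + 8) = (c + 4)/(c - 8)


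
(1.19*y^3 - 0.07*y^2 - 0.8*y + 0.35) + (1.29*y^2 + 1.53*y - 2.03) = 1.19*y^3 + 1.22*y^2 + 0.73*y - 1.68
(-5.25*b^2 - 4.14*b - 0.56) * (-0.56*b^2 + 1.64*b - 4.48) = 2.94*b^4 - 6.2916*b^3 + 17.044*b^2 + 17.6288*b + 2.5088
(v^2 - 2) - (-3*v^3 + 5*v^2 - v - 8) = 3*v^3 - 4*v^2 + v + 6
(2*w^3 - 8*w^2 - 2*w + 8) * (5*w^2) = 10*w^5 - 40*w^4 - 10*w^3 + 40*w^2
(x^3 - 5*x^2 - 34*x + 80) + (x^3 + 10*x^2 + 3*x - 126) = 2*x^3 + 5*x^2 - 31*x - 46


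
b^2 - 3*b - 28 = (b - 7)*(b + 4)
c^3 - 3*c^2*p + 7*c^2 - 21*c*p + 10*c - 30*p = (c + 2)*(c + 5)*(c - 3*p)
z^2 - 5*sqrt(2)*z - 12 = (z - 6*sqrt(2))*(z + sqrt(2))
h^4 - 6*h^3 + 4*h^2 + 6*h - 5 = (h - 5)*(h - 1)^2*(h + 1)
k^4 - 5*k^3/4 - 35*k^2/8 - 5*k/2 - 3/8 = (k - 3)*(k + 1/4)*(k + 1/2)*(k + 1)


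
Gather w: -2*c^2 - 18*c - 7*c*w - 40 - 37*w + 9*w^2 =-2*c^2 - 18*c + 9*w^2 + w*(-7*c - 37) - 40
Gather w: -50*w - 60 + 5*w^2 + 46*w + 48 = 5*w^2 - 4*w - 12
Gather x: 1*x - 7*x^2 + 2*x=-7*x^2 + 3*x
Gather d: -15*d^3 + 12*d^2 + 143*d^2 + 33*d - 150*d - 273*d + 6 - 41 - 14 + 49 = -15*d^3 + 155*d^2 - 390*d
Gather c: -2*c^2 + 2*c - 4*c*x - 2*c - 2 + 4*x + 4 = -2*c^2 - 4*c*x + 4*x + 2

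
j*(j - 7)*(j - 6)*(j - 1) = j^4 - 14*j^3 + 55*j^2 - 42*j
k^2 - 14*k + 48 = (k - 8)*(k - 6)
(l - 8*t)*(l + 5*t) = l^2 - 3*l*t - 40*t^2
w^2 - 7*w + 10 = (w - 5)*(w - 2)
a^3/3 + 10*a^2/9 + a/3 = a*(a/3 + 1)*(a + 1/3)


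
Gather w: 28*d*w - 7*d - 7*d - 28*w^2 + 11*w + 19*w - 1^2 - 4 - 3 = -14*d - 28*w^2 + w*(28*d + 30) - 8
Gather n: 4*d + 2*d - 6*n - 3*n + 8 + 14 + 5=6*d - 9*n + 27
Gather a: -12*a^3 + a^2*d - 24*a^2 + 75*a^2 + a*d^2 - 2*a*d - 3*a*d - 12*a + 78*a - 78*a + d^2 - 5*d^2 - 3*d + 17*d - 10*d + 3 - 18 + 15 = -12*a^3 + a^2*(d + 51) + a*(d^2 - 5*d - 12) - 4*d^2 + 4*d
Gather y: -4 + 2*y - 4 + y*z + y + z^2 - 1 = y*(z + 3) + z^2 - 9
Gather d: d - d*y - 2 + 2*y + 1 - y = d*(1 - y) + y - 1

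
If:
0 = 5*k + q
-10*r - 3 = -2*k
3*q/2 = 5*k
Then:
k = 0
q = 0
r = -3/10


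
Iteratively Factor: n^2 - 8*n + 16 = (n - 4)*(n - 4)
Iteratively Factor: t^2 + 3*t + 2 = (t + 2)*(t + 1)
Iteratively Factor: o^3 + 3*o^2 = (o + 3)*(o^2) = o*(o + 3)*(o)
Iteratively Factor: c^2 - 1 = (c - 1)*(c + 1)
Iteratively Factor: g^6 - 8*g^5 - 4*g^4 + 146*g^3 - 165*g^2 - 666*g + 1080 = (g - 4)*(g^5 - 4*g^4 - 20*g^3 + 66*g^2 + 99*g - 270) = (g - 4)*(g - 3)*(g^4 - g^3 - 23*g^2 - 3*g + 90) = (g - 4)*(g - 3)*(g + 3)*(g^3 - 4*g^2 - 11*g + 30) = (g - 5)*(g - 4)*(g - 3)*(g + 3)*(g^2 + g - 6) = (g - 5)*(g - 4)*(g - 3)*(g - 2)*(g + 3)*(g + 3)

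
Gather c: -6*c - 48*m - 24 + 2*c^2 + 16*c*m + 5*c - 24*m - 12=2*c^2 + c*(16*m - 1) - 72*m - 36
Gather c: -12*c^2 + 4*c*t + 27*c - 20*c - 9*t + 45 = -12*c^2 + c*(4*t + 7) - 9*t + 45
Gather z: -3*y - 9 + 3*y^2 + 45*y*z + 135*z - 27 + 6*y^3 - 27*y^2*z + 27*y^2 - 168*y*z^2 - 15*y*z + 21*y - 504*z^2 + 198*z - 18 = 6*y^3 + 30*y^2 + 18*y + z^2*(-168*y - 504) + z*(-27*y^2 + 30*y + 333) - 54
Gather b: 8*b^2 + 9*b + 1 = 8*b^2 + 9*b + 1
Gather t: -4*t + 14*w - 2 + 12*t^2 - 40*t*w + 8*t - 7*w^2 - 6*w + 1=12*t^2 + t*(4 - 40*w) - 7*w^2 + 8*w - 1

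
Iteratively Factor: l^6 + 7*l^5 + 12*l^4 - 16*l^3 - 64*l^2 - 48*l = (l - 2)*(l^5 + 9*l^4 + 30*l^3 + 44*l^2 + 24*l) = (l - 2)*(l + 2)*(l^4 + 7*l^3 + 16*l^2 + 12*l) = (l - 2)*(l + 2)*(l + 3)*(l^3 + 4*l^2 + 4*l) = (l - 2)*(l + 2)^2*(l + 3)*(l^2 + 2*l) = (l - 2)*(l + 2)^3*(l + 3)*(l)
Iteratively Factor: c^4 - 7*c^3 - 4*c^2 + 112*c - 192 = (c - 4)*(c^3 - 3*c^2 - 16*c + 48) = (c - 4)^2*(c^2 + c - 12) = (c - 4)^2*(c + 4)*(c - 3)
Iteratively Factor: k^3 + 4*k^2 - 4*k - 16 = (k + 2)*(k^2 + 2*k - 8) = (k - 2)*(k + 2)*(k + 4)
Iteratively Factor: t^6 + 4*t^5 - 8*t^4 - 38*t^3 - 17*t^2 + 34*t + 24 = (t + 1)*(t^5 + 3*t^4 - 11*t^3 - 27*t^2 + 10*t + 24) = (t + 1)*(t + 2)*(t^4 + t^3 - 13*t^2 - t + 12) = (t + 1)^2*(t + 2)*(t^3 - 13*t + 12) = (t + 1)^2*(t + 2)*(t + 4)*(t^2 - 4*t + 3) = (t - 3)*(t + 1)^2*(t + 2)*(t + 4)*(t - 1)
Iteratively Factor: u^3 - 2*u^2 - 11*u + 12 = (u - 1)*(u^2 - u - 12) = (u - 4)*(u - 1)*(u + 3)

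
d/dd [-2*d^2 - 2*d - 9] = -4*d - 2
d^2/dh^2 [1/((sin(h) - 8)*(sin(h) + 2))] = (-4*sin(h)^4 + 18*sin(h)^3 - 94*sin(h)^2 + 60*sin(h) + 104)/((sin(h) - 8)^3*(sin(h) + 2)^3)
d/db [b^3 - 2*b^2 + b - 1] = 3*b^2 - 4*b + 1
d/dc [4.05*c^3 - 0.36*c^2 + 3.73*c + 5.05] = 12.15*c^2 - 0.72*c + 3.73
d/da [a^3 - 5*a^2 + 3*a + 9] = 3*a^2 - 10*a + 3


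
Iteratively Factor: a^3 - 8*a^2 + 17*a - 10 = (a - 5)*(a^2 - 3*a + 2) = (a - 5)*(a - 2)*(a - 1)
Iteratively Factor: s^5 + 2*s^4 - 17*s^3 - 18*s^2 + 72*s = (s - 3)*(s^4 + 5*s^3 - 2*s^2 - 24*s) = (s - 3)*(s + 3)*(s^3 + 2*s^2 - 8*s) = s*(s - 3)*(s + 3)*(s^2 + 2*s - 8) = s*(s - 3)*(s - 2)*(s + 3)*(s + 4)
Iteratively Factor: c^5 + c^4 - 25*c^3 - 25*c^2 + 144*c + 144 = (c - 4)*(c^4 + 5*c^3 - 5*c^2 - 45*c - 36) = (c - 4)*(c + 3)*(c^3 + 2*c^2 - 11*c - 12) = (c - 4)*(c + 1)*(c + 3)*(c^2 + c - 12) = (c - 4)*(c - 3)*(c + 1)*(c + 3)*(c + 4)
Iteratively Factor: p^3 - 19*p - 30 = (p + 2)*(p^2 - 2*p - 15) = (p + 2)*(p + 3)*(p - 5)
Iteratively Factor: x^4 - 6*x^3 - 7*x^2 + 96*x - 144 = (x - 3)*(x^3 - 3*x^2 - 16*x + 48) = (x - 3)*(x + 4)*(x^2 - 7*x + 12) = (x - 4)*(x - 3)*(x + 4)*(x - 3)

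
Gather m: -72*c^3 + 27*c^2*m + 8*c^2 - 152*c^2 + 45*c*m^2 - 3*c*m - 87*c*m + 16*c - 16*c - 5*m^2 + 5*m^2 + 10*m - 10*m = -72*c^3 - 144*c^2 + 45*c*m^2 + m*(27*c^2 - 90*c)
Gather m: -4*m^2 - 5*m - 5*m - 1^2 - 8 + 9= -4*m^2 - 10*m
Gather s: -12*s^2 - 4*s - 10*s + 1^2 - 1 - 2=-12*s^2 - 14*s - 2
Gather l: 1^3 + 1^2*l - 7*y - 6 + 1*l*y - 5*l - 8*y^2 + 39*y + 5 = l*(y - 4) - 8*y^2 + 32*y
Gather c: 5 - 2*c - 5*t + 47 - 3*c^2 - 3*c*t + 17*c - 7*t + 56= -3*c^2 + c*(15 - 3*t) - 12*t + 108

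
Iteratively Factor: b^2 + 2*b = (b)*(b + 2)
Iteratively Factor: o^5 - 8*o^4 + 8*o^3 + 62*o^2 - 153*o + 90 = (o + 3)*(o^4 - 11*o^3 + 41*o^2 - 61*o + 30) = (o - 2)*(o + 3)*(o^3 - 9*o^2 + 23*o - 15) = (o - 2)*(o - 1)*(o + 3)*(o^2 - 8*o + 15) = (o - 5)*(o - 2)*(o - 1)*(o + 3)*(o - 3)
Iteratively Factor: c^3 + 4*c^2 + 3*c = (c + 1)*(c^2 + 3*c) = (c + 1)*(c + 3)*(c)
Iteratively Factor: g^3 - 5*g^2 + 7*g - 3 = (g - 3)*(g^2 - 2*g + 1) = (g - 3)*(g - 1)*(g - 1)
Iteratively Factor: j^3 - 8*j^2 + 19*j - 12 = (j - 4)*(j^2 - 4*j + 3) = (j - 4)*(j - 1)*(j - 3)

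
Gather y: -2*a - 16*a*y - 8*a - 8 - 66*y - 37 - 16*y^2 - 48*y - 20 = -10*a - 16*y^2 + y*(-16*a - 114) - 65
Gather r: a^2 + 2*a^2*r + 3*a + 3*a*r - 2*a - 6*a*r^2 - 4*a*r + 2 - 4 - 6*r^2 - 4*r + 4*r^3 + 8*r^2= a^2 + a + 4*r^3 + r^2*(2 - 6*a) + r*(2*a^2 - a - 4) - 2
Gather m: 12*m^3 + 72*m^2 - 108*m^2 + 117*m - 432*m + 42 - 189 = 12*m^3 - 36*m^2 - 315*m - 147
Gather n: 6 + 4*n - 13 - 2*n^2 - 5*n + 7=-2*n^2 - n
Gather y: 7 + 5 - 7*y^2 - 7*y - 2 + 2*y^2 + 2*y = -5*y^2 - 5*y + 10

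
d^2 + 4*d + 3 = (d + 1)*(d + 3)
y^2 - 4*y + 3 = (y - 3)*(y - 1)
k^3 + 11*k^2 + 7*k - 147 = (k - 3)*(k + 7)^2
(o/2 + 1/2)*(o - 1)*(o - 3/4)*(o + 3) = o^4/2 + 9*o^3/8 - 13*o^2/8 - 9*o/8 + 9/8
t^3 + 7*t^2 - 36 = (t - 2)*(t + 3)*(t + 6)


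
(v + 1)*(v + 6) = v^2 + 7*v + 6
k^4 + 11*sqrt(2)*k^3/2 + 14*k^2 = k^2*(k + 2*sqrt(2))*(k + 7*sqrt(2)/2)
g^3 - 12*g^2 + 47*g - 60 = (g - 5)*(g - 4)*(g - 3)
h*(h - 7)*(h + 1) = h^3 - 6*h^2 - 7*h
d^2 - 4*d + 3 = (d - 3)*(d - 1)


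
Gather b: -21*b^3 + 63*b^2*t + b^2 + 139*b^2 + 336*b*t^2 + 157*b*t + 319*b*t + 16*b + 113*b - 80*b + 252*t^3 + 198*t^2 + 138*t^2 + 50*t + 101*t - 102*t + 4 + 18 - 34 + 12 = -21*b^3 + b^2*(63*t + 140) + b*(336*t^2 + 476*t + 49) + 252*t^3 + 336*t^2 + 49*t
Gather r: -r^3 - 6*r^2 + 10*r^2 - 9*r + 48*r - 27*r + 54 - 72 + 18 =-r^3 + 4*r^2 + 12*r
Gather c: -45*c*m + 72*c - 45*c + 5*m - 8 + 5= c*(27 - 45*m) + 5*m - 3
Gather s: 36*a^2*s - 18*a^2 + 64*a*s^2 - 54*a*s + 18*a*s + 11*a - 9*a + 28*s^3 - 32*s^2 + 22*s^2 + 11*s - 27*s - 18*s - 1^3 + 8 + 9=-18*a^2 + 2*a + 28*s^3 + s^2*(64*a - 10) + s*(36*a^2 - 36*a - 34) + 16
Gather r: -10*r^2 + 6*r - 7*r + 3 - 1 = -10*r^2 - r + 2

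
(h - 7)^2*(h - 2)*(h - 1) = h^4 - 17*h^3 + 93*h^2 - 175*h + 98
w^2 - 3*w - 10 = (w - 5)*(w + 2)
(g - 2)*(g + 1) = g^2 - g - 2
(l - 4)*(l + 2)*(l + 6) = l^3 + 4*l^2 - 20*l - 48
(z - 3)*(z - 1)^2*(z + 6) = z^4 + z^3 - 23*z^2 + 39*z - 18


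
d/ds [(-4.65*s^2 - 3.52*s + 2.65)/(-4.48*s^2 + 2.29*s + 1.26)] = (-26.4181*s^2 + 12.026*s - 10.5037)/(20.0704*s^4 - 20.5184*s^3 - 6.0455*s^2 + 5.7708*s + 1.5876)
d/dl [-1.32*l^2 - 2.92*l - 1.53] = -2.64*l - 2.92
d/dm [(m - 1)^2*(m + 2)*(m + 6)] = 4*m^3 + 18*m^2 - 6*m - 16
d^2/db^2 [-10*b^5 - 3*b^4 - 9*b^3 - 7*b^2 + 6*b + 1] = -200*b^3 - 36*b^2 - 54*b - 14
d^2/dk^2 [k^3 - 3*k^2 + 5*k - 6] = 6*k - 6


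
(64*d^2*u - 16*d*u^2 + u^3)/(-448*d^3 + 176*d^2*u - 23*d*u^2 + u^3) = u/(-7*d + u)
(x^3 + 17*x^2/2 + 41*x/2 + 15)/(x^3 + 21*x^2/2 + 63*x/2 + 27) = (x^2 + 7*x + 10)/(x^2 + 9*x + 18)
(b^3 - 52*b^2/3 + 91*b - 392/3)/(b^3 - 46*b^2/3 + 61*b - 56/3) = (3*b - 7)/(3*b - 1)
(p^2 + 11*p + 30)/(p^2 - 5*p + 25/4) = 4*(p^2 + 11*p + 30)/(4*p^2 - 20*p + 25)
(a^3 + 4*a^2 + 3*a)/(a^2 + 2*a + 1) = a*(a + 3)/(a + 1)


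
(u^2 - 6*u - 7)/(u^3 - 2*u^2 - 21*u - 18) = (u - 7)/(u^2 - 3*u - 18)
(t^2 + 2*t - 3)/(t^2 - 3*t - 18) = (t - 1)/(t - 6)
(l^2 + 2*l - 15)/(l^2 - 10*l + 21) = (l + 5)/(l - 7)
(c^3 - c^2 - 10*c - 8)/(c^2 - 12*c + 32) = (c^2 + 3*c + 2)/(c - 8)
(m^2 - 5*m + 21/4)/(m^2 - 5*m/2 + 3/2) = (m - 7/2)/(m - 1)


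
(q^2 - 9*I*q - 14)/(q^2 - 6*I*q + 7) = (q - 2*I)/(q + I)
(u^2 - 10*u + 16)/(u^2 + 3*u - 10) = (u - 8)/(u + 5)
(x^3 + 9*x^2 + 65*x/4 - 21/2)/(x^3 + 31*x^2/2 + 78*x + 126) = (x - 1/2)/(x + 6)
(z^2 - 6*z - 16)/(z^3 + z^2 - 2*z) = (z - 8)/(z*(z - 1))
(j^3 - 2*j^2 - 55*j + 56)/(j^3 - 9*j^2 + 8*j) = (j + 7)/j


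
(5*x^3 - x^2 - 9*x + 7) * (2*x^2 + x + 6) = 10*x^5 + 3*x^4 + 11*x^3 - x^2 - 47*x + 42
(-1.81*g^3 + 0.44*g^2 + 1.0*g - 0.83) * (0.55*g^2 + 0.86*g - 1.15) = -0.9955*g^5 - 1.3146*g^4 + 3.0099*g^3 - 0.1025*g^2 - 1.8638*g + 0.9545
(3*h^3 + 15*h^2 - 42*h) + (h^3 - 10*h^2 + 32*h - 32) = 4*h^3 + 5*h^2 - 10*h - 32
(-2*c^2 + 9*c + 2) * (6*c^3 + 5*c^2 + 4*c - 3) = -12*c^5 + 44*c^4 + 49*c^3 + 52*c^2 - 19*c - 6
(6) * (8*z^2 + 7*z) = 48*z^2 + 42*z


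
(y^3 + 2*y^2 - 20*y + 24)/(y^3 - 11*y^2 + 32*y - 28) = (y + 6)/(y - 7)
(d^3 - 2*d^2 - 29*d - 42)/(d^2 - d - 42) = (d^2 + 5*d + 6)/(d + 6)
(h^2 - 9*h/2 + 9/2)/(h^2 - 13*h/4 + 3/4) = 2*(2*h - 3)/(4*h - 1)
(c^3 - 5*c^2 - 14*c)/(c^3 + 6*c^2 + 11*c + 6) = c*(c - 7)/(c^2 + 4*c + 3)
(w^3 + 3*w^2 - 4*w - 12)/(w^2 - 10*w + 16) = (w^2 + 5*w + 6)/(w - 8)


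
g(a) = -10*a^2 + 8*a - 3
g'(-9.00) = 188.00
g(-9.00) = -885.00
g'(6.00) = -112.00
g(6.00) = -315.00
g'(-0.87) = 25.40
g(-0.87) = -17.53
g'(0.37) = 0.60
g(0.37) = -1.41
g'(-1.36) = 35.20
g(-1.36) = -32.38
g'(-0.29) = 13.80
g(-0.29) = -6.16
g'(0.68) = -5.60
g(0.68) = -2.18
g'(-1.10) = 30.00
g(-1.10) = -23.90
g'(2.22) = -36.40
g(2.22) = -34.52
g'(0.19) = 4.20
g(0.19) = -1.84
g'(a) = 8 - 20*a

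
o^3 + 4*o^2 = o^2*(o + 4)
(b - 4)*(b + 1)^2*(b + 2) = b^4 - 11*b^2 - 18*b - 8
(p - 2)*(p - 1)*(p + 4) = p^3 + p^2 - 10*p + 8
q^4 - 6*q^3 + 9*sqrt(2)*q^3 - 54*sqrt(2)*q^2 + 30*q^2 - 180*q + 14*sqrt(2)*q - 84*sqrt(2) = (q - 6)*(q + sqrt(2))^2*(q + 7*sqrt(2))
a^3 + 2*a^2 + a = a*(a + 1)^2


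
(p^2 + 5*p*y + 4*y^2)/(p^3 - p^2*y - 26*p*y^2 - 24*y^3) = 1/(p - 6*y)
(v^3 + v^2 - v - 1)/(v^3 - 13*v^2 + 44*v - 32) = (v^2 + 2*v + 1)/(v^2 - 12*v + 32)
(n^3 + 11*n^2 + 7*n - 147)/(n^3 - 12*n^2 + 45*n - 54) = (n^2 + 14*n + 49)/(n^2 - 9*n + 18)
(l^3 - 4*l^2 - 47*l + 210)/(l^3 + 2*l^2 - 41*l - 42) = (l - 5)/(l + 1)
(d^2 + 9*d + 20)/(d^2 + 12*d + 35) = (d + 4)/(d + 7)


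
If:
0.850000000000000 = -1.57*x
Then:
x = -0.54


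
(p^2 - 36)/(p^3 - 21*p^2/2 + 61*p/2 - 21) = 2*(p + 6)/(2*p^2 - 9*p + 7)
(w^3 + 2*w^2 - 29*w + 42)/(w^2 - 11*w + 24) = (w^2 + 5*w - 14)/(w - 8)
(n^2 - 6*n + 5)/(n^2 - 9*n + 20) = (n - 1)/(n - 4)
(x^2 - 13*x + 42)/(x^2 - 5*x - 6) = (x - 7)/(x + 1)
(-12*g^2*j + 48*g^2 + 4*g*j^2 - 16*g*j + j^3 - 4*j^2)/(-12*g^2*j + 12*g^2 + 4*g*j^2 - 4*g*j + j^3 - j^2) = (j - 4)/(j - 1)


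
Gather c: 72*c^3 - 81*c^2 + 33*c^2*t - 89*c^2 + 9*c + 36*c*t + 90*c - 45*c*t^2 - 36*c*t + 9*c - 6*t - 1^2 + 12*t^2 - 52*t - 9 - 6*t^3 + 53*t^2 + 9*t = 72*c^3 + c^2*(33*t - 170) + c*(108 - 45*t^2) - 6*t^3 + 65*t^2 - 49*t - 10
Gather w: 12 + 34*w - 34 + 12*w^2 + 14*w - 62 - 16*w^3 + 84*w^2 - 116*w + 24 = -16*w^3 + 96*w^2 - 68*w - 60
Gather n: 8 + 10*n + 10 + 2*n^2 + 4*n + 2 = 2*n^2 + 14*n + 20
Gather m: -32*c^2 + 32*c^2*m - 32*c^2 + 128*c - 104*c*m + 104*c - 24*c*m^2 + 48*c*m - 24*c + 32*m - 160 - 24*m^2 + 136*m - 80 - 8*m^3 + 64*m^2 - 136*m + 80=-64*c^2 + 208*c - 8*m^3 + m^2*(40 - 24*c) + m*(32*c^2 - 56*c + 32) - 160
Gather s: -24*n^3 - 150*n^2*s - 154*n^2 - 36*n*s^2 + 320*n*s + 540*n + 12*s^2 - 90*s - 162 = -24*n^3 - 154*n^2 + 540*n + s^2*(12 - 36*n) + s*(-150*n^2 + 320*n - 90) - 162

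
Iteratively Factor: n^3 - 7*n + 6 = (n - 2)*(n^2 + 2*n - 3) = (n - 2)*(n - 1)*(n + 3)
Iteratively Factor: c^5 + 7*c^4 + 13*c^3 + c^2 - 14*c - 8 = (c + 1)*(c^4 + 6*c^3 + 7*c^2 - 6*c - 8) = (c - 1)*(c + 1)*(c^3 + 7*c^2 + 14*c + 8) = (c - 1)*(c + 1)*(c + 2)*(c^2 + 5*c + 4) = (c - 1)*(c + 1)^2*(c + 2)*(c + 4)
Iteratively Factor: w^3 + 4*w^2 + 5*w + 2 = (w + 1)*(w^2 + 3*w + 2) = (w + 1)*(w + 2)*(w + 1)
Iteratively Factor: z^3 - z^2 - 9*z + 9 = (z - 3)*(z^2 + 2*z - 3) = (z - 3)*(z + 3)*(z - 1)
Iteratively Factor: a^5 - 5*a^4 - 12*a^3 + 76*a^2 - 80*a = (a - 5)*(a^4 - 12*a^2 + 16*a) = (a - 5)*(a - 2)*(a^3 + 2*a^2 - 8*a) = a*(a - 5)*(a - 2)*(a^2 + 2*a - 8) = a*(a - 5)*(a - 2)*(a + 4)*(a - 2)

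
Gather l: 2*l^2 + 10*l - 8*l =2*l^2 + 2*l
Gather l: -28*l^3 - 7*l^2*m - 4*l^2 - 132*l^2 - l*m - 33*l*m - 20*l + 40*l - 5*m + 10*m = -28*l^3 + l^2*(-7*m - 136) + l*(20 - 34*m) + 5*m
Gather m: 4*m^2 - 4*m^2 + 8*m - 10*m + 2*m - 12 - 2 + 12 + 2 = 0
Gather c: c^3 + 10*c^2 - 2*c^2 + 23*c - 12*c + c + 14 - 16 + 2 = c^3 + 8*c^2 + 12*c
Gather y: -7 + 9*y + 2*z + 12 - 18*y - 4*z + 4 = -9*y - 2*z + 9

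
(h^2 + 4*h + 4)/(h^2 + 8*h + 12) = (h + 2)/(h + 6)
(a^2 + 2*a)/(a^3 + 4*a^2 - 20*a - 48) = a/(a^2 + 2*a - 24)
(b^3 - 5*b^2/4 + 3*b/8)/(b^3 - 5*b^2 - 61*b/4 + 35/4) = b*(4*b - 3)/(2*(2*b^2 - 9*b - 35))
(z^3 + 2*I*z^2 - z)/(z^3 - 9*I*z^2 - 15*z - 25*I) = z*(z + I)/(z^2 - 10*I*z - 25)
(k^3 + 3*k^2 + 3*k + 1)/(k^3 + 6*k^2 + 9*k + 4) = (k + 1)/(k + 4)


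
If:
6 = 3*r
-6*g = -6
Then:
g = 1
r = 2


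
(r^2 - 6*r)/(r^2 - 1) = r*(r - 6)/(r^2 - 1)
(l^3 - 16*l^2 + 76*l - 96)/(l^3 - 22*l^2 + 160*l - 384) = (l - 2)/(l - 8)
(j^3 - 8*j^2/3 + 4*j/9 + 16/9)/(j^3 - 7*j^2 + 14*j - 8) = (9*j^2 - 6*j - 8)/(9*(j^2 - 5*j + 4))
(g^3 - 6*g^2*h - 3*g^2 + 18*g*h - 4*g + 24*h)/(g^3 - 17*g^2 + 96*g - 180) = (g^3 - 6*g^2*h - 3*g^2 + 18*g*h - 4*g + 24*h)/(g^3 - 17*g^2 + 96*g - 180)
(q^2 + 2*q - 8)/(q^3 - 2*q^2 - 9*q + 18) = (q + 4)/(q^2 - 9)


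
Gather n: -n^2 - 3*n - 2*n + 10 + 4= -n^2 - 5*n + 14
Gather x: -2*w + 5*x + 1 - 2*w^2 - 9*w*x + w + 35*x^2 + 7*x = -2*w^2 - w + 35*x^2 + x*(12 - 9*w) + 1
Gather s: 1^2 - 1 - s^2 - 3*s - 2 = -s^2 - 3*s - 2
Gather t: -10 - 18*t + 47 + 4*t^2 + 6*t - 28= 4*t^2 - 12*t + 9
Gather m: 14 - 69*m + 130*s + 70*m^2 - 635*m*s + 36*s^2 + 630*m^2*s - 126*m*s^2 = m^2*(630*s + 70) + m*(-126*s^2 - 635*s - 69) + 36*s^2 + 130*s + 14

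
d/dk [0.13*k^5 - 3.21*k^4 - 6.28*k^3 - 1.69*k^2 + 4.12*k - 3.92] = 0.65*k^4 - 12.84*k^3 - 18.84*k^2 - 3.38*k + 4.12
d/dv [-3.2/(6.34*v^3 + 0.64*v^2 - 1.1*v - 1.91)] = (60.864*v^2 + 4.096*v - 3.52)/(6.34*v^3 + 0.64*v^2 - 1.1*v - 1.91)^2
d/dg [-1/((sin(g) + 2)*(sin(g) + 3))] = (2*sin(g) + 5)*cos(g)/((sin(g) + 2)^2*(sin(g) + 3)^2)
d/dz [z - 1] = 1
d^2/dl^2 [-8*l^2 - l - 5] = -16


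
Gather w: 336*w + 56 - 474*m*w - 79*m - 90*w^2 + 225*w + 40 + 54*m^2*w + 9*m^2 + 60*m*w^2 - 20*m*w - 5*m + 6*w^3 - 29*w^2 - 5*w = 9*m^2 - 84*m + 6*w^3 + w^2*(60*m - 119) + w*(54*m^2 - 494*m + 556) + 96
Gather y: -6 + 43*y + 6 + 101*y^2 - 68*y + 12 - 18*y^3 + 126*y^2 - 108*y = -18*y^3 + 227*y^2 - 133*y + 12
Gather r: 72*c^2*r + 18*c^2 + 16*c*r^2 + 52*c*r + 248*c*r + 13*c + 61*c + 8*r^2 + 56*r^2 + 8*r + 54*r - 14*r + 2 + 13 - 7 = 18*c^2 + 74*c + r^2*(16*c + 64) + r*(72*c^2 + 300*c + 48) + 8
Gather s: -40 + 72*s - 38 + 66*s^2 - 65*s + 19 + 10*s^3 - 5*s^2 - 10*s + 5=10*s^3 + 61*s^2 - 3*s - 54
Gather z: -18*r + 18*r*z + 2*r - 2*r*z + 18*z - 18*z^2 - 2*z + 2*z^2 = -16*r - 16*z^2 + z*(16*r + 16)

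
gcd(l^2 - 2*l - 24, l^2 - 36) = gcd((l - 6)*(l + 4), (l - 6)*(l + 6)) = l - 6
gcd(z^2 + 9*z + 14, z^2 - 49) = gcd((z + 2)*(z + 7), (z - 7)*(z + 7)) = z + 7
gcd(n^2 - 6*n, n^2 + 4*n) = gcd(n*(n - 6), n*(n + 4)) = n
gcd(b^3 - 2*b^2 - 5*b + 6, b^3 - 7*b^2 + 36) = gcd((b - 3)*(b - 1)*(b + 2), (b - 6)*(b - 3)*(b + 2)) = b^2 - b - 6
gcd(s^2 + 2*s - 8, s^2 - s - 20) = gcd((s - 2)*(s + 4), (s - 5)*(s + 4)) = s + 4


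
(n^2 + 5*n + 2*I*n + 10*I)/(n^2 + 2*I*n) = (n + 5)/n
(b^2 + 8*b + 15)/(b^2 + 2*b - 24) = (b^2 + 8*b + 15)/(b^2 + 2*b - 24)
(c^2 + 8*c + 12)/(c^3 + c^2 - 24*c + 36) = (c + 2)/(c^2 - 5*c + 6)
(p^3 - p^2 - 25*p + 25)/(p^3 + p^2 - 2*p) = (p^2 - 25)/(p*(p + 2))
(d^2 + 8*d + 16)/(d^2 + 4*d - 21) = (d^2 + 8*d + 16)/(d^2 + 4*d - 21)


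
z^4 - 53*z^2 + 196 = (z - 7)*(z - 2)*(z + 2)*(z + 7)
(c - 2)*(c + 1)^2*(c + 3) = c^4 + 3*c^3 - 3*c^2 - 11*c - 6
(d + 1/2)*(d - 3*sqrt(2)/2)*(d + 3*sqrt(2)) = d^3 + d^2/2 + 3*sqrt(2)*d^2/2 - 9*d + 3*sqrt(2)*d/4 - 9/2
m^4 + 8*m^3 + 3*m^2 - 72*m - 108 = (m - 3)*(m + 2)*(m + 3)*(m + 6)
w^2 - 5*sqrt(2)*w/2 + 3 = (w - 3*sqrt(2)/2)*(w - sqrt(2))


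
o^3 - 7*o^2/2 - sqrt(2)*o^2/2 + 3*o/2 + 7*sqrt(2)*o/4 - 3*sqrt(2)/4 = (o - 3)*(o - 1/2)*(o - sqrt(2)/2)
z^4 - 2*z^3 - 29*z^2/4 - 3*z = z*(z - 4)*(z + 1/2)*(z + 3/2)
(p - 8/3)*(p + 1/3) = p^2 - 7*p/3 - 8/9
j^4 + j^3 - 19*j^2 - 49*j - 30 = (j - 5)*(j + 1)*(j + 2)*(j + 3)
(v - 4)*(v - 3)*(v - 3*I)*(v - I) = v^4 - 7*v^3 - 4*I*v^3 + 9*v^2 + 28*I*v^2 + 21*v - 48*I*v - 36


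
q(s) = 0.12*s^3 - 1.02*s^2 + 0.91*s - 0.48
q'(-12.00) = 77.23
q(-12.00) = -365.64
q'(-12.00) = 77.23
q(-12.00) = -365.64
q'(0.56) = -0.12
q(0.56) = -0.27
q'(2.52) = -1.94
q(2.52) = -2.74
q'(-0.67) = 2.44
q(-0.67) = -1.58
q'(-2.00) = 6.43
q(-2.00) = -7.34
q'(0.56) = -0.12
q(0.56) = -0.27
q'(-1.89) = 6.05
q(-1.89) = -6.65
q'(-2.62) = 8.73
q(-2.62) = -12.02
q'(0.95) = -0.70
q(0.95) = -0.43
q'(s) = 0.36*s^2 - 2.04*s + 0.91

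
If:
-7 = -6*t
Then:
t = 7/6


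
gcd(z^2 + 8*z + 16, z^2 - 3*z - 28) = z + 4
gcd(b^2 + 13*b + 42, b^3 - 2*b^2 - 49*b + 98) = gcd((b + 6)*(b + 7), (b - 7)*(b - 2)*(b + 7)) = b + 7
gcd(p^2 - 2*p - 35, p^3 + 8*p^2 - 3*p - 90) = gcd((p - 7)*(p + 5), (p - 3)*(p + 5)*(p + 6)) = p + 5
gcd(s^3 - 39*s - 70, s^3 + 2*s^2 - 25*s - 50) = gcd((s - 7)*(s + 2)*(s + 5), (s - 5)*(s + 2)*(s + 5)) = s^2 + 7*s + 10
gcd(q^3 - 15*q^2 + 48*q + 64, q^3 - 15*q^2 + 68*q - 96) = q - 8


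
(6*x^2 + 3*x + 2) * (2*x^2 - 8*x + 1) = 12*x^4 - 42*x^3 - 14*x^2 - 13*x + 2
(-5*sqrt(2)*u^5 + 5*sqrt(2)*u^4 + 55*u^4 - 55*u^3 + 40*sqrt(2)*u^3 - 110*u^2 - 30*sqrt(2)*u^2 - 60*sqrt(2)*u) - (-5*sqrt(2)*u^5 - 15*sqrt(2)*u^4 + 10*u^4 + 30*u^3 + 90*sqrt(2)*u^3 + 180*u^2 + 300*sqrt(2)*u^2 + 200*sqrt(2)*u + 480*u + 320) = 20*sqrt(2)*u^4 + 45*u^4 - 85*u^3 - 50*sqrt(2)*u^3 - 330*sqrt(2)*u^2 - 290*u^2 - 480*u - 260*sqrt(2)*u - 320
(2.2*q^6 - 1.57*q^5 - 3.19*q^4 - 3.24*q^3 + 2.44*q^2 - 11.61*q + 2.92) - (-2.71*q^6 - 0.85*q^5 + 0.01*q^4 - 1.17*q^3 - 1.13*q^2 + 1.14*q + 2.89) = 4.91*q^6 - 0.72*q^5 - 3.2*q^4 - 2.07*q^3 + 3.57*q^2 - 12.75*q + 0.0299999999999998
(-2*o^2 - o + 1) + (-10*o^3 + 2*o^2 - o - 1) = -10*o^3 - 2*o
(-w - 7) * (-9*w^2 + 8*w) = 9*w^3 + 55*w^2 - 56*w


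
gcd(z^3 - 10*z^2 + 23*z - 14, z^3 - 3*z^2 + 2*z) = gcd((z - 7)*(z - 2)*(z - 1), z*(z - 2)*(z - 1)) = z^2 - 3*z + 2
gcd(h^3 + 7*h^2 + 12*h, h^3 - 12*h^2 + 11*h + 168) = h + 3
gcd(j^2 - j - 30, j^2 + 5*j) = j + 5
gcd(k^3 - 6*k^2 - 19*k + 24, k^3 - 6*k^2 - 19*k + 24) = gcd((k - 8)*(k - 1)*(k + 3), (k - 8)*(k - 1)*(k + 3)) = k^3 - 6*k^2 - 19*k + 24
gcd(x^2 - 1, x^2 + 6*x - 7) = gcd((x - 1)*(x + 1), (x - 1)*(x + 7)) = x - 1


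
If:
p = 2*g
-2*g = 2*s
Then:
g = -s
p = -2*s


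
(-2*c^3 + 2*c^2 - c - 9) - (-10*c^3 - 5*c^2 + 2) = 8*c^3 + 7*c^2 - c - 11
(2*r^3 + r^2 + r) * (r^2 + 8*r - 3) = 2*r^5 + 17*r^4 + 3*r^3 + 5*r^2 - 3*r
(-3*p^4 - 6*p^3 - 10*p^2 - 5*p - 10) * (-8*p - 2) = 24*p^5 + 54*p^4 + 92*p^3 + 60*p^2 + 90*p + 20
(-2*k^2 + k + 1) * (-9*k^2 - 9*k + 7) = 18*k^4 + 9*k^3 - 32*k^2 - 2*k + 7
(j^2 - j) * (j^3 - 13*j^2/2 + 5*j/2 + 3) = j^5 - 15*j^4/2 + 9*j^3 + j^2/2 - 3*j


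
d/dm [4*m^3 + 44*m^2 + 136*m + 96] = 12*m^2 + 88*m + 136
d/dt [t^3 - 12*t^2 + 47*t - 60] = 3*t^2 - 24*t + 47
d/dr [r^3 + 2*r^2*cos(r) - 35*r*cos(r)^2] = -2*r^2*sin(r) + 3*r^2 + 35*r*sin(2*r) + 4*r*cos(r) - 35*cos(r)^2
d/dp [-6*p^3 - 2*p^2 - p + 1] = -18*p^2 - 4*p - 1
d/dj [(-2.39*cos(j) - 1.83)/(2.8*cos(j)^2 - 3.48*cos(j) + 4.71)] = (-6.692*cos(j)^2 - 10.248*cos(j) + 17.6253)*sin(j)/(7.84*cos(j)^4 - 19.488*cos(j)^3 + 38.4864*cos(j)^2 - 32.7816*cos(j) + 22.1841)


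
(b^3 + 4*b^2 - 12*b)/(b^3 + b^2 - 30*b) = (b - 2)/(b - 5)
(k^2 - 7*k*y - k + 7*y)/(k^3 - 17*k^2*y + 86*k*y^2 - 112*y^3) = (k - 1)/(k^2 - 10*k*y + 16*y^2)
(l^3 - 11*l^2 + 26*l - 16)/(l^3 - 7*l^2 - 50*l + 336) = (l^2 - 3*l + 2)/(l^2 + l - 42)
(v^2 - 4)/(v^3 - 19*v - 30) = (v - 2)/(v^2 - 2*v - 15)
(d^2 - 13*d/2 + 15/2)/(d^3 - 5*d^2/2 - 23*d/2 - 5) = (2*d - 3)/(2*d^2 + 5*d + 2)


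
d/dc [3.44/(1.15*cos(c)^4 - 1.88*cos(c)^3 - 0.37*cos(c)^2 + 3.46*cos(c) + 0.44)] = (15.824*cos(c)^3 - 19.4016*cos(c)^2 - 2.5456*cos(c) + 11.9024)*sin(c)/(1.15*cos(c)^4 - 1.88*cos(c)^3 - 0.37*cos(c)^2 + 3.46*cos(c) + 0.44)^2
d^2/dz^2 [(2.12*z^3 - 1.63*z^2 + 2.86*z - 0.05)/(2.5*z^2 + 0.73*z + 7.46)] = (1.4210854715202e-14*z^5 - 1.4210854715202e-14*z^4 - 35.1170040000001*z^3 + 249.792576*z^2 + 387.306852*z - 210.762482)/(15.625*z^6 + 13.6875*z^5 + 143.87175*z^4 + 82.076017*z^3 + 429.313302*z^2 + 121.877004*z + 415.160936)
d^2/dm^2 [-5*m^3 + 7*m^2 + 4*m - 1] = 14 - 30*m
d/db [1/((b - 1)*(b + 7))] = 2*(-b - 3)/(b^4 + 12*b^3 + 22*b^2 - 84*b + 49)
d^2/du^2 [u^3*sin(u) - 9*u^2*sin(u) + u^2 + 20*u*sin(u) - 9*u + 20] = -u^3*sin(u) + 9*u^2*sin(u) + 6*u^2*cos(u) - 14*u*sin(u) - 36*u*cos(u) - 18*sin(u) + 40*cos(u) + 2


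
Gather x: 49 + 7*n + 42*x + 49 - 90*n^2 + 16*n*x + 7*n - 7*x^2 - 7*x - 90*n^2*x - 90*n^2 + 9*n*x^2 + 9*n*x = -180*n^2 + 14*n + x^2*(9*n - 7) + x*(-90*n^2 + 25*n + 35) + 98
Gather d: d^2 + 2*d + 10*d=d^2 + 12*d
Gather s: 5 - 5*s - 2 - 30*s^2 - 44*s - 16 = -30*s^2 - 49*s - 13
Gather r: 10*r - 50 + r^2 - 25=r^2 + 10*r - 75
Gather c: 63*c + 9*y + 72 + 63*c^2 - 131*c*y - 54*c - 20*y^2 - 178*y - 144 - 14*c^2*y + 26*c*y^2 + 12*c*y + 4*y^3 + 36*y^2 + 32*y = c^2*(63 - 14*y) + c*(26*y^2 - 119*y + 9) + 4*y^3 + 16*y^2 - 137*y - 72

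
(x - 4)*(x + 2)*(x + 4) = x^3 + 2*x^2 - 16*x - 32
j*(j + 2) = j^2 + 2*j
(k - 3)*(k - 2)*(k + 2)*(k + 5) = k^4 + 2*k^3 - 19*k^2 - 8*k + 60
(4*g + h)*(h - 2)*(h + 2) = 4*g*h^2 - 16*g + h^3 - 4*h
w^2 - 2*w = w*(w - 2)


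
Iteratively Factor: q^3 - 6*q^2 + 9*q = (q - 3)*(q^2 - 3*q) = q*(q - 3)*(q - 3)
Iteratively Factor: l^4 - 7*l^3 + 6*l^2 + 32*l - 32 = (l + 2)*(l^3 - 9*l^2 + 24*l - 16) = (l - 4)*(l + 2)*(l^2 - 5*l + 4) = (l - 4)^2*(l + 2)*(l - 1)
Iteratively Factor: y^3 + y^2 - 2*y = (y - 1)*(y^2 + 2*y) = (y - 1)*(y + 2)*(y)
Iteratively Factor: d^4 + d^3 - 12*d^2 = (d - 3)*(d^3 + 4*d^2) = d*(d - 3)*(d^2 + 4*d) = d*(d - 3)*(d + 4)*(d)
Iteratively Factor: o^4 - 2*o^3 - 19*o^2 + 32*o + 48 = (o - 3)*(o^3 + o^2 - 16*o - 16) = (o - 4)*(o - 3)*(o^2 + 5*o + 4) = (o - 4)*(o - 3)*(o + 1)*(o + 4)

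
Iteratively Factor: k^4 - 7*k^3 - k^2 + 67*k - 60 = (k + 3)*(k^3 - 10*k^2 + 29*k - 20) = (k - 5)*(k + 3)*(k^2 - 5*k + 4) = (k - 5)*(k - 1)*(k + 3)*(k - 4)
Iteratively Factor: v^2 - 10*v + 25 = (v - 5)*(v - 5)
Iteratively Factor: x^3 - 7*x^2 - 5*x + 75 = (x + 3)*(x^2 - 10*x + 25) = (x - 5)*(x + 3)*(x - 5)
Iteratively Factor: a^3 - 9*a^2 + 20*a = (a)*(a^2 - 9*a + 20) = a*(a - 4)*(a - 5)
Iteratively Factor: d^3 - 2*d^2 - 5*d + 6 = (d - 1)*(d^2 - d - 6) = (d - 3)*(d - 1)*(d + 2)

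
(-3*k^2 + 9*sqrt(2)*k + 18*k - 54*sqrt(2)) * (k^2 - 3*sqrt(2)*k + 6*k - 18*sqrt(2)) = -3*k^4 + 18*sqrt(2)*k^3 + 54*k^2 - 648*sqrt(2)*k + 1944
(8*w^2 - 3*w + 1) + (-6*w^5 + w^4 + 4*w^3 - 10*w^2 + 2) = -6*w^5 + w^4 + 4*w^3 - 2*w^2 - 3*w + 3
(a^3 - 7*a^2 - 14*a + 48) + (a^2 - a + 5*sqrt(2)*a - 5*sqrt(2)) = a^3 - 6*a^2 - 15*a + 5*sqrt(2)*a - 5*sqrt(2) + 48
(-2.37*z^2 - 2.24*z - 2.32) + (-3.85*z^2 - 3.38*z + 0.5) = -6.22*z^2 - 5.62*z - 1.82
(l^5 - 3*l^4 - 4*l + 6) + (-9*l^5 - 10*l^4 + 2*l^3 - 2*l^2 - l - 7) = -8*l^5 - 13*l^4 + 2*l^3 - 2*l^2 - 5*l - 1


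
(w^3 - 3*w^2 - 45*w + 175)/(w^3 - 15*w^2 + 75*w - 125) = (w + 7)/(w - 5)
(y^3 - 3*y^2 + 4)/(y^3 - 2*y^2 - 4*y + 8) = (y + 1)/(y + 2)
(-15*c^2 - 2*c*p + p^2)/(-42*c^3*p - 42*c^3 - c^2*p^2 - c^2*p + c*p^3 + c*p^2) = (15*c^2 + 2*c*p - p^2)/(c*(42*c^2*p + 42*c^2 + c*p^2 + c*p - p^3 - p^2))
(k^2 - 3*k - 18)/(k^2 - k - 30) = (k + 3)/(k + 5)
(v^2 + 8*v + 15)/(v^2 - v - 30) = (v + 3)/(v - 6)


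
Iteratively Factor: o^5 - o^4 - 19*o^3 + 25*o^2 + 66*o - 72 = (o + 2)*(o^4 - 3*o^3 - 13*o^2 + 51*o - 36) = (o - 3)*(o + 2)*(o^3 - 13*o + 12) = (o - 3)*(o + 2)*(o + 4)*(o^2 - 4*o + 3) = (o - 3)*(o - 1)*(o + 2)*(o + 4)*(o - 3)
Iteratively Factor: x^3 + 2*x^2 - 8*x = (x + 4)*(x^2 - 2*x) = (x - 2)*(x + 4)*(x)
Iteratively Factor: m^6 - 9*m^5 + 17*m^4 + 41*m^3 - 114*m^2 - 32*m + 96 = (m + 2)*(m^5 - 11*m^4 + 39*m^3 - 37*m^2 - 40*m + 48) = (m - 1)*(m + 2)*(m^4 - 10*m^3 + 29*m^2 - 8*m - 48) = (m - 4)*(m - 1)*(m + 2)*(m^3 - 6*m^2 + 5*m + 12) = (m - 4)*(m - 3)*(m - 1)*(m + 2)*(m^2 - 3*m - 4) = (m - 4)*(m - 3)*(m - 1)*(m + 1)*(m + 2)*(m - 4)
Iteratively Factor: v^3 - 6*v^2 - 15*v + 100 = (v - 5)*(v^2 - v - 20) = (v - 5)^2*(v + 4)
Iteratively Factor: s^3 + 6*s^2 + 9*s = (s + 3)*(s^2 + 3*s) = s*(s + 3)*(s + 3)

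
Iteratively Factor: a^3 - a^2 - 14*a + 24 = (a + 4)*(a^2 - 5*a + 6) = (a - 3)*(a + 4)*(a - 2)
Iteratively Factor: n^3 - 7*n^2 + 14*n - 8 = (n - 1)*(n^2 - 6*n + 8) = (n - 2)*(n - 1)*(n - 4)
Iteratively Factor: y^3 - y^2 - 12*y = (y - 4)*(y^2 + 3*y) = y*(y - 4)*(y + 3)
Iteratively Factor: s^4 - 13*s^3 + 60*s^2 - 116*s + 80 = (s - 2)*(s^3 - 11*s^2 + 38*s - 40) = (s - 4)*(s - 2)*(s^2 - 7*s + 10) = (s - 4)*(s - 2)^2*(s - 5)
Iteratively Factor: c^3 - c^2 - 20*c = (c)*(c^2 - c - 20) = c*(c + 4)*(c - 5)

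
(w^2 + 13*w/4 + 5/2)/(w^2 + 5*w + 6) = (w + 5/4)/(w + 3)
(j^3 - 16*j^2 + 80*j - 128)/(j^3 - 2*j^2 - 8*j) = (j^2 - 12*j + 32)/(j*(j + 2))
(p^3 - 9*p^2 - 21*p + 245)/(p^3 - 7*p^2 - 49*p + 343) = (p + 5)/(p + 7)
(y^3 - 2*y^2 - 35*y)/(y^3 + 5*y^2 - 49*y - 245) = y/(y + 7)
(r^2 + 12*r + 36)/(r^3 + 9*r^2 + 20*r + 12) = (r + 6)/(r^2 + 3*r + 2)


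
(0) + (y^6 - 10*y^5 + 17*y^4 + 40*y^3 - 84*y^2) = y^6 - 10*y^5 + 17*y^4 + 40*y^3 - 84*y^2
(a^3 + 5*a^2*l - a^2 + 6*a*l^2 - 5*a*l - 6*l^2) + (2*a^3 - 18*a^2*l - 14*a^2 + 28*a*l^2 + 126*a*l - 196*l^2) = 3*a^3 - 13*a^2*l - 15*a^2 + 34*a*l^2 + 121*a*l - 202*l^2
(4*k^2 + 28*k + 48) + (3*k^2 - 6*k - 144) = 7*k^2 + 22*k - 96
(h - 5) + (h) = 2*h - 5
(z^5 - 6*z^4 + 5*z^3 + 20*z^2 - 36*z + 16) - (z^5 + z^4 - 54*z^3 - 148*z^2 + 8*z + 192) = -7*z^4 + 59*z^3 + 168*z^2 - 44*z - 176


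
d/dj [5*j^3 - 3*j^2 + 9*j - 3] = 15*j^2 - 6*j + 9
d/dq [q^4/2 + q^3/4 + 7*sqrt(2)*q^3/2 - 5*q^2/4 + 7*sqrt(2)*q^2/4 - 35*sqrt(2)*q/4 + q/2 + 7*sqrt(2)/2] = 2*q^3 + 3*q^2/4 + 21*sqrt(2)*q^2/2 - 5*q/2 + 7*sqrt(2)*q/2 - 35*sqrt(2)/4 + 1/2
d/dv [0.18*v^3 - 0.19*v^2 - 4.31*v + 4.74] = 0.54*v^2 - 0.38*v - 4.31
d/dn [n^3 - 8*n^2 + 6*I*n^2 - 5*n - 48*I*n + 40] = 3*n^2 + n*(-16 + 12*I) - 5 - 48*I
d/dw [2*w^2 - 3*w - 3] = 4*w - 3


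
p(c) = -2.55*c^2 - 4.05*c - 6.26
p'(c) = -5.1*c - 4.05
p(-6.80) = -96.63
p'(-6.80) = 30.63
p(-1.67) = -6.61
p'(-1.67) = 4.47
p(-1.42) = -5.65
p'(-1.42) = 3.19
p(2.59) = -33.86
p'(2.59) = -17.26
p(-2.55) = -12.51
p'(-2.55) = 8.96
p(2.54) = -33.00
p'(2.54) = -17.00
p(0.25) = -7.43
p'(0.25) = -5.32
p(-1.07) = -4.85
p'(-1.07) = 1.41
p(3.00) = -41.36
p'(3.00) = -19.35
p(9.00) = -249.26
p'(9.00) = -49.95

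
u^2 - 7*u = u*(u - 7)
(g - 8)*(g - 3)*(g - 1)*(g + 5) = g^4 - 7*g^3 - 25*g^2 + 151*g - 120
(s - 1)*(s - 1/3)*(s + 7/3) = s^3 + s^2 - 25*s/9 + 7/9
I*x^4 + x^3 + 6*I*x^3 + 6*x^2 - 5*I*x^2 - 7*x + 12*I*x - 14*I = (x + 7)*(x - 2*I)*(x + I)*(I*x - I)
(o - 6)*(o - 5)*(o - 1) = o^3 - 12*o^2 + 41*o - 30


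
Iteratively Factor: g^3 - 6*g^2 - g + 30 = (g - 3)*(g^2 - 3*g - 10) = (g - 5)*(g - 3)*(g + 2)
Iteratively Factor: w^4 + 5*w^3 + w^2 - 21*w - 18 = (w + 3)*(w^3 + 2*w^2 - 5*w - 6) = (w + 1)*(w + 3)*(w^2 + w - 6) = (w + 1)*(w + 3)^2*(w - 2)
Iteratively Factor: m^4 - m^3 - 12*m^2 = (m)*(m^3 - m^2 - 12*m) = m*(m + 3)*(m^2 - 4*m) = m*(m - 4)*(m + 3)*(m)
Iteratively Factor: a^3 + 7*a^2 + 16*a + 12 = (a + 3)*(a^2 + 4*a + 4) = (a + 2)*(a + 3)*(a + 2)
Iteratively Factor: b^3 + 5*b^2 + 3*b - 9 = (b + 3)*(b^2 + 2*b - 3) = (b - 1)*(b + 3)*(b + 3)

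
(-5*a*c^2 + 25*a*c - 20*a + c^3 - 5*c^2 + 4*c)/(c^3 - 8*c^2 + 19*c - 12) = (-5*a + c)/(c - 3)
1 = 1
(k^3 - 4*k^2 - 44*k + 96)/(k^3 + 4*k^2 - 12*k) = (k - 8)/k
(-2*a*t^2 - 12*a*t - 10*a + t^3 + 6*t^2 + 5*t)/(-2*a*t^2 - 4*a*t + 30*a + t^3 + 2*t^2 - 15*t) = (t + 1)/(t - 3)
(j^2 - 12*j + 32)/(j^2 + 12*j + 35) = (j^2 - 12*j + 32)/(j^2 + 12*j + 35)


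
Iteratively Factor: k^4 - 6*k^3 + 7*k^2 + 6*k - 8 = (k - 1)*(k^3 - 5*k^2 + 2*k + 8) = (k - 4)*(k - 1)*(k^2 - k - 2) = (k - 4)*(k - 1)*(k + 1)*(k - 2)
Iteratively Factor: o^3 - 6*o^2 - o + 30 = (o - 5)*(o^2 - o - 6) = (o - 5)*(o - 3)*(o + 2)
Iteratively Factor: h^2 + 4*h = (h + 4)*(h)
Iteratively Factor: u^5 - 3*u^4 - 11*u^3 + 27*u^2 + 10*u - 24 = (u - 1)*(u^4 - 2*u^3 - 13*u^2 + 14*u + 24) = (u - 2)*(u - 1)*(u^3 - 13*u - 12) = (u - 4)*(u - 2)*(u - 1)*(u^2 + 4*u + 3) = (u - 4)*(u - 2)*(u - 1)*(u + 1)*(u + 3)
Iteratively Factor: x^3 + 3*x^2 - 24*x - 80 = (x - 5)*(x^2 + 8*x + 16) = (x - 5)*(x + 4)*(x + 4)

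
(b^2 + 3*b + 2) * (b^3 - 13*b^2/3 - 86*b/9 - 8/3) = b^5 - 4*b^4/3 - 185*b^3/9 - 40*b^2 - 244*b/9 - 16/3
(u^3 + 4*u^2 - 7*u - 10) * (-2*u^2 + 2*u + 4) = -2*u^5 - 6*u^4 + 26*u^3 + 22*u^2 - 48*u - 40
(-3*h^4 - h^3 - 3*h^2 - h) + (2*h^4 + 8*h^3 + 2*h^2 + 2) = -h^4 + 7*h^3 - h^2 - h + 2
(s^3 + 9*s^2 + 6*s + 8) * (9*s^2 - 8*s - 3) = 9*s^5 + 73*s^4 - 21*s^3 - 3*s^2 - 82*s - 24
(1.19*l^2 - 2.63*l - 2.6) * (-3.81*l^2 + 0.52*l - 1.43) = -4.5339*l^4 + 10.6391*l^3 + 6.8367*l^2 + 2.4089*l + 3.718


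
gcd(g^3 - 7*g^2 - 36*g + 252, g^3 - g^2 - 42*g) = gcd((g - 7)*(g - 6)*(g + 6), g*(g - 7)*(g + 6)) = g^2 - g - 42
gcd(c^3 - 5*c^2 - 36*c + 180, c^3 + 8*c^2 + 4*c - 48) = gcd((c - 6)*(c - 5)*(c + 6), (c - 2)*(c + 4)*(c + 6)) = c + 6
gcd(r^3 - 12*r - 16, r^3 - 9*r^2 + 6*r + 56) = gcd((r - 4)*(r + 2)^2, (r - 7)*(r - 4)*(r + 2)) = r^2 - 2*r - 8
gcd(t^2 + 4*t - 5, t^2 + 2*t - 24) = 1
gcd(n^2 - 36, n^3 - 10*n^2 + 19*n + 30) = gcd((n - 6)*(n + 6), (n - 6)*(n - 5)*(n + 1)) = n - 6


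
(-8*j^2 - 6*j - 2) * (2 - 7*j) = 56*j^3 + 26*j^2 + 2*j - 4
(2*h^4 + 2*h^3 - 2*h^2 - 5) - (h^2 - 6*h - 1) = 2*h^4 + 2*h^3 - 3*h^2 + 6*h - 4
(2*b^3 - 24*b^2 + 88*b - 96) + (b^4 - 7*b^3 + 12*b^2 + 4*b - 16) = b^4 - 5*b^3 - 12*b^2 + 92*b - 112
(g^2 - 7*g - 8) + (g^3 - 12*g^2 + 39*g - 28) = g^3 - 11*g^2 + 32*g - 36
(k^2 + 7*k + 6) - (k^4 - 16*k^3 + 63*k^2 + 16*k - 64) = -k^4 + 16*k^3 - 62*k^2 - 9*k + 70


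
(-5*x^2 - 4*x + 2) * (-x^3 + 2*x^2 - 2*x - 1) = 5*x^5 - 6*x^4 + 17*x^2 - 2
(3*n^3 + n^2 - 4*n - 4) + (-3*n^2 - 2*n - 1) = 3*n^3 - 2*n^2 - 6*n - 5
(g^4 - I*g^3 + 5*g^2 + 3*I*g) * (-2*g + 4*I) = -2*g^5 + 6*I*g^4 - 6*g^3 + 14*I*g^2 - 12*g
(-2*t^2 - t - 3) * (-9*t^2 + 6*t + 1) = 18*t^4 - 3*t^3 + 19*t^2 - 19*t - 3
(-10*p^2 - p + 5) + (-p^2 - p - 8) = -11*p^2 - 2*p - 3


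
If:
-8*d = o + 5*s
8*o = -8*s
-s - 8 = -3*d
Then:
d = 8/5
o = 16/5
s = -16/5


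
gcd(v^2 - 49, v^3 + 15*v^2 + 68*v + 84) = v + 7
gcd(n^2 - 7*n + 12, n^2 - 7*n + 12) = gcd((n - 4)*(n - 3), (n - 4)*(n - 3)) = n^2 - 7*n + 12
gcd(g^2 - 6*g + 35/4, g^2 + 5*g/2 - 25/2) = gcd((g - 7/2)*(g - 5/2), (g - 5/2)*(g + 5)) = g - 5/2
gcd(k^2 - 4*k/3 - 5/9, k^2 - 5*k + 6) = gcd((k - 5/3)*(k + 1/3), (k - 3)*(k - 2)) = 1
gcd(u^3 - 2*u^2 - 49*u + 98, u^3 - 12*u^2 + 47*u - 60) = 1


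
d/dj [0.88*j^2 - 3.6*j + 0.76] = 1.76*j - 3.6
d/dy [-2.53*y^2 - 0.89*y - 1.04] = -5.06*y - 0.89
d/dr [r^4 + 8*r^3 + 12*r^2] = 4*r*(r^2 + 6*r + 6)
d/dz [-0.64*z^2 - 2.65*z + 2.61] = -1.28*z - 2.65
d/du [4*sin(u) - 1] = 4*cos(u)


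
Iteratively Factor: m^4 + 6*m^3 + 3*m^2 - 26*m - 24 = (m - 2)*(m^3 + 8*m^2 + 19*m + 12) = (m - 2)*(m + 4)*(m^2 + 4*m + 3) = (m - 2)*(m + 1)*(m + 4)*(m + 3)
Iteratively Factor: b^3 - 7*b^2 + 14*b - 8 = (b - 1)*(b^2 - 6*b + 8) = (b - 2)*(b - 1)*(b - 4)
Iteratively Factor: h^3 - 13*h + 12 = (h - 3)*(h^2 + 3*h - 4) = (h - 3)*(h + 4)*(h - 1)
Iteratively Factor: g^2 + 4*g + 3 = (g + 1)*(g + 3)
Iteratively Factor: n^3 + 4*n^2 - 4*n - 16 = (n - 2)*(n^2 + 6*n + 8) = (n - 2)*(n + 4)*(n + 2)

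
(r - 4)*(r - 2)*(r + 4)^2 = r^4 + 2*r^3 - 24*r^2 - 32*r + 128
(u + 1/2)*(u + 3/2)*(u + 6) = u^3 + 8*u^2 + 51*u/4 + 9/2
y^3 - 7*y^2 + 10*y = y*(y - 5)*(y - 2)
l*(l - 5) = l^2 - 5*l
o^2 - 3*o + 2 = (o - 2)*(o - 1)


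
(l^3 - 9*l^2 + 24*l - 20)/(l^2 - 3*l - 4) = (-l^3 + 9*l^2 - 24*l + 20)/(-l^2 + 3*l + 4)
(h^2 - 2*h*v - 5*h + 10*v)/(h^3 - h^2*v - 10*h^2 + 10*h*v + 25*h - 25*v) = (-h + 2*v)/(-h^2 + h*v + 5*h - 5*v)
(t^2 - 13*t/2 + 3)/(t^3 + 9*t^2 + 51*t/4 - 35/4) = 2*(t - 6)/(2*t^2 + 19*t + 35)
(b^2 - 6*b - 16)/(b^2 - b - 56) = (b + 2)/(b + 7)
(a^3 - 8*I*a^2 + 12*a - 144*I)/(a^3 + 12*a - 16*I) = (a^2 - 12*I*a - 36)/(a^2 - 4*I*a - 4)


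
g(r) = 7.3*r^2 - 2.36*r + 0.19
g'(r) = 14.6*r - 2.36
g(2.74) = 48.53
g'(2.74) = 37.64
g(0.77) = 2.70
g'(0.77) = 8.88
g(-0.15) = 0.71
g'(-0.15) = -4.55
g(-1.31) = 15.81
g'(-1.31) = -21.49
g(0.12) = 0.01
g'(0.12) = -0.61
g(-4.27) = 143.37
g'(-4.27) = -64.70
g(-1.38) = 17.35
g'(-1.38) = -22.51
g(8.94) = 562.53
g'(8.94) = 128.16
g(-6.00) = 277.15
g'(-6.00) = -89.96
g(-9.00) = 612.73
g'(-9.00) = -133.76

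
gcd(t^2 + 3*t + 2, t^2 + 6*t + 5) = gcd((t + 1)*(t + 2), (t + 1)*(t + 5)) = t + 1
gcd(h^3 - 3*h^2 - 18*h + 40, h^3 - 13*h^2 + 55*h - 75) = h - 5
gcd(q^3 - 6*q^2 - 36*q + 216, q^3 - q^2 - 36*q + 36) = q^2 - 36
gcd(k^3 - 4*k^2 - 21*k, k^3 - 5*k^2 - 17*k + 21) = k^2 - 4*k - 21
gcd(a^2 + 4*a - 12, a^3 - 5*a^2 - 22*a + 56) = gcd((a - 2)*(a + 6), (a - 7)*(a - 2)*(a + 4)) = a - 2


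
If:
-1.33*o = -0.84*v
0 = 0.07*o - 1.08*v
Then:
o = 0.00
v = 0.00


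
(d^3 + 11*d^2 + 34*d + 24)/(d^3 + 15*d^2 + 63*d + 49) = (d^2 + 10*d + 24)/(d^2 + 14*d + 49)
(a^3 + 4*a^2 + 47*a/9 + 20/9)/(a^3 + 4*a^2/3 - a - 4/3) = (a + 5/3)/(a - 1)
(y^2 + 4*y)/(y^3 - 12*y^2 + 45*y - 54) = y*(y + 4)/(y^3 - 12*y^2 + 45*y - 54)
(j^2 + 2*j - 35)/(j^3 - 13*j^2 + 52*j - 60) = (j + 7)/(j^2 - 8*j + 12)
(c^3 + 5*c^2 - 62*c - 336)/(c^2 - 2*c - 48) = c + 7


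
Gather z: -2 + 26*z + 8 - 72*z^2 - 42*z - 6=-72*z^2 - 16*z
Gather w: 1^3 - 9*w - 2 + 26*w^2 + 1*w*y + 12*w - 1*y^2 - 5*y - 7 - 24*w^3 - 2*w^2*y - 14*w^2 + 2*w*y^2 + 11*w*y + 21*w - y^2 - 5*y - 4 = -24*w^3 + w^2*(12 - 2*y) + w*(2*y^2 + 12*y + 24) - 2*y^2 - 10*y - 12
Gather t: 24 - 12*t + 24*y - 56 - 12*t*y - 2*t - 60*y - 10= t*(-12*y - 14) - 36*y - 42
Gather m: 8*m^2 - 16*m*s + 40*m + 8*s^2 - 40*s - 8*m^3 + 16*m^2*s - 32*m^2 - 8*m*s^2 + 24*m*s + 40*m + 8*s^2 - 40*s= -8*m^3 + m^2*(16*s - 24) + m*(-8*s^2 + 8*s + 80) + 16*s^2 - 80*s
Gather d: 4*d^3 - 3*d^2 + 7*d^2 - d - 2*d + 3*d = 4*d^3 + 4*d^2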